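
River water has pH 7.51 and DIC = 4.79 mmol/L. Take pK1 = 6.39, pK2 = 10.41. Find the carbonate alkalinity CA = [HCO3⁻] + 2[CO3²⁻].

CA = [HCO3⁻] + 2[CO3²⁻] = (α₁ + 2α₂)·DIC
At pH 7.51: [H⁺]/K1 = 10^-1.12 = 0.075858, K2/[H⁺] = 10^-2.90 = 0.0012589
α₁ = 1/(1 + 0.075858 + 0.0012589) = 1/1.0771 = 0.9284; α₂ = α₁·K2/[H⁺] = 0.001169
α₁ + 2α₂ = 0.9307
CA = 0.9307 × 4.79 = 4.46 mmol/L

CA = 4.46 mmol/L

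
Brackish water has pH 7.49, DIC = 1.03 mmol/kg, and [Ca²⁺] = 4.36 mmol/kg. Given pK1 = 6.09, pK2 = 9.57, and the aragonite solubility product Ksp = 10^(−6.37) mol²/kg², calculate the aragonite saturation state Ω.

Ω = 0.0835

α₂ = 1 / (1 + [H⁺]/K2 + [H⁺]²/(K1K2)) = 1 / (1 + 10^+2.08 + 10^+0.68)
   = 1 / (1 + 120.23 + 4.7863) = 1/126.01 = 0.007936
[CO3²⁻] = α₂ × DIC = 0.007936 × 1.03 = 0.008174 mmol/kg = 8.174 μmol/kg
Ksp = 10^(−6.37) = 4.266×10^-7
Ω = [Ca²⁺][CO3²⁻]/Ksp = (4.36×10^-3)(8.174×10^-6) / 4.266×10^-7 = 0.0835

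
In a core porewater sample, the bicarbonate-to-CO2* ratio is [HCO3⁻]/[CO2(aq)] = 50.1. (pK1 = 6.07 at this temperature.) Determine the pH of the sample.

From K1 = [H⁺][HCO3⁻]/[CO2(aq)]:  pH = pK1 + log₁₀([HCO3⁻]/[CO2(aq)])
log₁₀(50.1) = +1.700
pH = 6.07 + (+1.700) = 7.77

pH = 7.77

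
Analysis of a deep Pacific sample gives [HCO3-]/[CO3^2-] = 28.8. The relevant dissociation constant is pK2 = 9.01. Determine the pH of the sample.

From K2 = [H⁺][CO3^2-]/[HCO3-]:  pH = pK2 − log₁₀([HCO3-]/[CO3^2-])
log₁₀(28.8) = +1.459
pH = 9.01 − (+1.459) = 7.55

pH = 7.55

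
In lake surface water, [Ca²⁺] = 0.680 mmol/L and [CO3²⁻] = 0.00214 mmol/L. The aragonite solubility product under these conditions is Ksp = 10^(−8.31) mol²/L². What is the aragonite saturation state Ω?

Ω = 0.297

Ksp = 10^(−8.31) = 4.898×10^-9
Ω = [Ca²⁺][CO3²⁻]/Ksp = (0.680×10^-3)(0.00214×10^-3) / 4.898×10^-9 = 0.297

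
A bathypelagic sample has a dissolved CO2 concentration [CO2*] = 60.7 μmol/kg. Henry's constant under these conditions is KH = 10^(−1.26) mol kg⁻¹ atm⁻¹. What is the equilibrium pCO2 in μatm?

KH = 10^(−1.26) = 5.495×10^-2 mol kg⁻¹ atm⁻¹
pCO2 = [CO2*]/KH = 60.7×10^-6 / 5.495×10^-2 = 1.10×10^-3 atm = 1100 μatm

pCO2 = 1100 μatm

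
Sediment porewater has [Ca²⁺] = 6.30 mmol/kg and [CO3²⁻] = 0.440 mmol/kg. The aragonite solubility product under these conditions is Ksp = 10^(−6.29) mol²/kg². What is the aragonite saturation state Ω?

Ksp = 10^(−6.29) = 5.129×10^-7
Ω = [Ca²⁺][CO3²⁻]/Ksp = (6.30×10^-3)(0.440×10^-3) / 5.129×10^-7 = 5.40

Ω = 5.40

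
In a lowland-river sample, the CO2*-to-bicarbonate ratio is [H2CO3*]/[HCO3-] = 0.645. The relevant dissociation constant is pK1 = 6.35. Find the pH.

pH = 6.54

From K1 = [H⁺][HCO3-]/[H2CO3*]:  pH = pK1 − log₁₀([H2CO3*]/[HCO3-])
log₁₀(0.645) = -0.190
pH = 6.35 − (-0.190) = 6.54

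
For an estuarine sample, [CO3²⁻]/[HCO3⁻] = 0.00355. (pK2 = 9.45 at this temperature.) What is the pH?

pH = 7.00

From K2 = [H⁺][CO3²⁻]/[HCO3⁻]:  pH = pK2 + log₁₀([CO3²⁻]/[HCO3⁻])
log₁₀(0.00355) = -2.450
pH = 9.45 + (-2.450) = 7.00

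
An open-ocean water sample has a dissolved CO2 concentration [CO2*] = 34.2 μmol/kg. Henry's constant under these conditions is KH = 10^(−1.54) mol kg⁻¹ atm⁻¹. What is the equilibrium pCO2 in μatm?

pCO2 = 1190 μatm

KH = 10^(−1.54) = 2.884×10^-2 mol kg⁻¹ atm⁻¹
pCO2 = [CO2*]/KH = 34.2×10^-6 / 2.884×10^-2 = 1.19×10^-3 atm = 1190 μatm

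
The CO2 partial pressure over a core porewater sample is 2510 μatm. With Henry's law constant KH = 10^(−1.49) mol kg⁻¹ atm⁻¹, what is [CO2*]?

[CO2*] = 81.2 μmol/kg

KH = 10^(−1.49) = 3.236×10^-2 mol kg⁻¹ atm⁻¹
[CO2*] = KH · pCO2 = 3.236×10^-2 × 2510×10^-6 atm = 8.12×10^-5 mol/kg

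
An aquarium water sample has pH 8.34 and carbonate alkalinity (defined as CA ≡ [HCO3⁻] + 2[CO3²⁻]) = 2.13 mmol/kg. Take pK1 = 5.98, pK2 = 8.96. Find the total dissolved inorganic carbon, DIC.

CA = [HCO3⁻] + 2[CO3²⁻] = (α₁ + 2α₂)·DIC
At pH 8.34: [H⁺]/K1 = 10^-2.36 = 0.0043652, K2/[H⁺] = 10^-0.62 = 0.23988
α₁ = 1/(1 + 0.0043652 + 0.23988) = 1/1.2442 = 0.8037; α₂ = α₁·K2/[H⁺] = 0.1928
α₁ + 2α₂ = 1.1893
DIC = CA / (α₁ + 2α₂) = 2.13 / 1.1893 = 1.79 mmol/kg

DIC = 1.79 mmol/kg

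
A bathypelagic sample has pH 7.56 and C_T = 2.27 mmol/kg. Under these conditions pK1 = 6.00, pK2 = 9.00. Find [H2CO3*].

α₀ = 1 / (1 + K1/[H⁺] + K1K2/[H⁺]²) = 1 / (1 + 10^+1.56 + 10^+0.12)
   = 1 / (1 + 36.308 + 1.3183) = 1/38.626 = 0.02589
[CO2*] = α₀ × DIC = 0.02589 × 2.27 = 0.0588 mmol/kg

[CO2*] = 0.0588 mmol/kg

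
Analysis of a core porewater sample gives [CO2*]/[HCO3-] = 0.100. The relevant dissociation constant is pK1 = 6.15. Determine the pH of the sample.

pH = 7.15

From K1 = [H⁺][HCO3-]/[CO2*]:  pH = pK1 − log₁₀([CO2*]/[HCO3-])
log₁₀(0.100) = -1.000
pH = 6.15 − (-1.000) = 7.15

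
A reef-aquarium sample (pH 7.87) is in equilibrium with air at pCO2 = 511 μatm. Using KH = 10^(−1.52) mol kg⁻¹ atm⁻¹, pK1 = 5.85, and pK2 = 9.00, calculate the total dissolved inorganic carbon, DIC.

DIC = 1.75 mmol/kg

[CO2*] = KH · pCO2 = 10^(−1.52) × 511×10^-6 = 1.543×10^-5 mol/kg
α₀ = 1/(1 + K1/[H⁺] + K1K2/[H⁺]²) = 1/(1 + 10^+2.02 + 10^+0.89) = 0.008812
DIC = [CO2*]/α₀ = 1.543×10^-5 / 0.008812 = 1.75 mmol/kg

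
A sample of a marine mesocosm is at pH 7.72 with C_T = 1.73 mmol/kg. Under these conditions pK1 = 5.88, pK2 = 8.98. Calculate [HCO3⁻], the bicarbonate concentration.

α₁ = 1 / (1 + [H⁺]/K1 + K2/[H⁺]) = 1 / (1 + 10^-1.84 + 10^-1.26)
   = 1 / (1 + 0.014454 + 0.054954) = 1/1.0694 = 0.9351
[HCO3⁻] = α₁ × DIC = 0.9351 × 1.73 = 1.62 mmol/kg

[HCO3⁻] = 1.62 mmol/kg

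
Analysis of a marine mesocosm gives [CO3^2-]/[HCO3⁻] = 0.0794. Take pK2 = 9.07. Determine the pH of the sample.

pH = 7.97

From K2 = [H⁺][CO3^2-]/[HCO3⁻]:  pH = pK2 + log₁₀([CO3^2-]/[HCO3⁻])
log₁₀(0.0794) = -1.100
pH = 9.07 + (-1.100) = 7.97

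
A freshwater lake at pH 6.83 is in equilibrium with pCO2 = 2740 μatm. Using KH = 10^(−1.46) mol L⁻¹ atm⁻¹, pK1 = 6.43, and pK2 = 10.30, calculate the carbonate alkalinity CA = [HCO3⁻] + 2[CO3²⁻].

CA = 0.239 mmol/L

[CO2*] = KH · pCO2 = 10^(−1.46) × 2740×10^-6 = 9.501×10^-5 mol/L
α₀ = 1/(1 + K1/[H⁺] + K1K2/[H⁺]²) = 1/(1 + 10^+0.40 + 10^-3.07) = 0.2847
DIC = [CO2*]/α₀ = 9.501×10^-5 / 0.2847 = 0.3337 mmol/L
CA = (α₁ + 2α₂)·DIC = (0.7151 + 2×0.0002423) × 0.3337 = 0.239 mmol/L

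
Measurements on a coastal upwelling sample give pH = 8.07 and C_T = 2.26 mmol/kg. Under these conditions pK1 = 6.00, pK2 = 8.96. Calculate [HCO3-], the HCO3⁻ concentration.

[HCO3⁻] = 1.99 mmol/kg

α₁ = 1 / (1 + [H⁺]/K1 + K2/[H⁺]) = 1 / (1 + 10^-2.07 + 10^-0.89)
   = 1 / (1 + 0.0085114 + 0.12882) = 1/1.1373 = 0.8792
[HCO3⁻] = α₁ × DIC = 0.8792 × 2.26 = 1.99 mmol/kg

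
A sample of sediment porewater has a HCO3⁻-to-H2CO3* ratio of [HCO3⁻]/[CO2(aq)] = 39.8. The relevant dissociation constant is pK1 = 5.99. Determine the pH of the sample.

pH = 7.59

From K1 = [H⁺][HCO3⁻]/[CO2(aq)]:  pH = pK1 + log₁₀([HCO3⁻]/[CO2(aq)])
log₁₀(39.8) = +1.600
pH = 5.99 + (+1.600) = 7.59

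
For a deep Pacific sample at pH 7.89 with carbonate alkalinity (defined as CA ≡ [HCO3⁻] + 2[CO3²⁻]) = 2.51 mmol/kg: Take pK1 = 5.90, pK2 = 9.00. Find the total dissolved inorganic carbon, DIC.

CA = [HCO3⁻] + 2[CO3²⁻] = (α₁ + 2α₂)·DIC
At pH 7.89: [H⁺]/K1 = 10^-1.99 = 0.010233, K2/[H⁺] = 10^-1.11 = 0.077625
α₁ = 1/(1 + 0.010233 + 0.077625) = 1/1.0879 = 0.9192; α₂ = α₁·K2/[H⁺] = 0.07136
α₁ + 2α₂ = 1.0619
DIC = CA / (α₁ + 2α₂) = 2.51 / 1.0619 = 2.36 mmol/kg

DIC = 2.36 mmol/kg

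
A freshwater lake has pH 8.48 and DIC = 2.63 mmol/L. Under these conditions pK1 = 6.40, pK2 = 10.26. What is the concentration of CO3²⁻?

[CO3²⁻] = 0.0426 mmol/L

α₂ = 1 / (1 + [H⁺]/K2 + [H⁺]²/(K1K2)) = 1 / (1 + 10^+1.78 + 10^-0.30)
   = 1 / (1 + 60.256 + 0.50119) = 1/61.757 = 0.01619
[CO3²⁻] = α₂ × DIC = 0.01619 × 2.63 = 0.0426 mmol/L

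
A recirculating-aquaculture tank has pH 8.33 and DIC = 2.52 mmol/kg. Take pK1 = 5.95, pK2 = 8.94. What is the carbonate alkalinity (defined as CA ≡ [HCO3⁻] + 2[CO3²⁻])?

CA = 3.01 mmol/kg

CA = [HCO3⁻] + 2[CO3²⁻] = (α₁ + 2α₂)·DIC
At pH 8.33: [H⁺]/K1 = 10^-2.38 = 0.0041687, K2/[H⁺] = 10^-0.61 = 0.24547
α₁ = 1/(1 + 0.0041687 + 0.24547) = 1/1.2496 = 0.8002; α₂ = α₁·K2/[H⁺] = 0.1964
α₁ + 2α₂ = 1.1931
CA = 1.1931 × 2.52 = 3.01 mmol/kg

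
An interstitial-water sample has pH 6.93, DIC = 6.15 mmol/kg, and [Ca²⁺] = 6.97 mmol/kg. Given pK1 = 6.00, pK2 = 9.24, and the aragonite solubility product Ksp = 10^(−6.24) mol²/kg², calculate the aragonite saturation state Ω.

Ω = 0.325

α₂ = 1 / (1 + [H⁺]/K2 + [H⁺]²/(K1K2)) = 1 / (1 + 10^+2.31 + 10^+1.38)
   = 1 / (1 + 204.17 + 23.988) = 1/229.16 = 0.004364
[CO3²⁻] = α₂ × DIC = 0.004364 × 6.15 = 0.02684 mmol/kg
Ksp = 10^(−6.24) = 5.754×10^-7
Ω = [Ca²⁺][CO3²⁻]/Ksp = (6.97×10^-3)(2.684×10^-5) / 5.754×10^-7 = 0.325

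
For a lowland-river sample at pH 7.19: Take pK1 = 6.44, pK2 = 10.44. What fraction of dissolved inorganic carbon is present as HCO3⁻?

α₁ = 1 / (1 + [H⁺]/K1 + K2/[H⁺]) = 1 / (1 + 10^-0.75 + 10^-3.25)
   = 1 / (1 + 0.17783 + 0.00056234) = 1/1.1784 = 0.8486

α₁ = 0.849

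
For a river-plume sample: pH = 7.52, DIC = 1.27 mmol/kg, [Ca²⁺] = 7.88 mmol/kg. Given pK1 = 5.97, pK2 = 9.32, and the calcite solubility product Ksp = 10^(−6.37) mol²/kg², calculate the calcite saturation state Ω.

Ω = 0.356

α₂ = 1 / (1 + [H⁺]/K2 + [H⁺]²/(K1K2)) = 1 / (1 + 10^+1.80 + 10^+0.25)
   = 1 / (1 + 63.096 + 1.7783) = 1/65.874 = 0.01518
[CO3²⁻] = α₂ × DIC = 0.01518 × 1.27 = 0.01928 mmol/kg = 19.28 μmol/kg
Ksp = 10^(−6.37) = 4.266×10^-7
Ω = [Ca²⁺][CO3²⁻]/Ksp = (7.88×10^-3)(1.928×10^-5) / 4.266×10^-7 = 0.356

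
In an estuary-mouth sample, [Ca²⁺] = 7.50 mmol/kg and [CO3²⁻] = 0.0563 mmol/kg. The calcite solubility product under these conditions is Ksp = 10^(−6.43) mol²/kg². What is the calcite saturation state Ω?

Ω = 1.14

Ksp = 10^(−6.43) = 3.715×10^-7
Ω = [Ca²⁺][CO3²⁻]/Ksp = (7.50×10^-3)(0.0563×10^-3) / 3.715×10^-7 = 1.14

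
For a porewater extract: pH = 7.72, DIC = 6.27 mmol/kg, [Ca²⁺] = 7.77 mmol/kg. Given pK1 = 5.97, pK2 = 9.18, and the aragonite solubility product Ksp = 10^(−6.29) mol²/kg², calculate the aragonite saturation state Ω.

Ω = 3.13

α₂ = 1 / (1 + [H⁺]/K2 + [H⁺]²/(K1K2)) = 1 / (1 + 10^+1.46 + 10^-0.29)
   = 1 / (1 + 28.840 + 0.51286) = 1/30.353 = 0.03295
[CO3²⁻] = α₂ × DIC = 0.03295 × 6.27 = 0.2066 mmol/kg
Ksp = 10^(−6.29) = 5.129×10^-7
Ω = [Ca²⁺][CO3²⁻]/Ksp = (7.77×10^-3)(2.066×10^-4) / 5.129×10^-7 = 3.13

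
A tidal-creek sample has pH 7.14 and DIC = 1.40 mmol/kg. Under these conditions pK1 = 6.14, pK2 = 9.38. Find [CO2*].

[CO2*] = 0.127 mmol/kg

α₀ = 1 / (1 + K1/[H⁺] + K1K2/[H⁺]²) = 1 / (1 + 10^+1.00 + 10^-1.24)
   = 1 / (1 + 10.000 + 0.057544) = 1/11.058 = 0.09044
[CO2*] = α₀ × DIC = 0.09044 × 1.40 = 0.127 mmol/kg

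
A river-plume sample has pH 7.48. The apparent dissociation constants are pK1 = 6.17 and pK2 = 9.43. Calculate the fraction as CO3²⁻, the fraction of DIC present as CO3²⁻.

α₂ = 1 / (1 + [H⁺]/K2 + [H⁺]²/(K1K2)) = 1 / (1 + 10^+1.95 + 10^+0.64)
   = 1 / (1 + 89.125 + 4.3652) = 1/94.490 = 0.01058

α₂ = 0.0106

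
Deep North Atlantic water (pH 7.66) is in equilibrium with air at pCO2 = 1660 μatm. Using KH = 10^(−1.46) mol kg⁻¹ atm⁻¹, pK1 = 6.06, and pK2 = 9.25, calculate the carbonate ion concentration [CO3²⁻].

[CO3²⁻] = 0.0589 mmol/kg

[CO2*] = KH · pCO2 = 10^(−1.46) × 1660×10^-6 = 5.756×10^-5 mol/kg
α₀ = 1/(1 + K1/[H⁺] + K1K2/[H⁺]²) = 1/(1 + 10^+1.60 + 10^+0.01) = 0.02390
DIC = [CO2*]/α₀ = 5.756×10^-5 / 0.02390 = 2.408 mmol/kg
[CO3²⁻] = α₂·DIC; α₂ = 0.02446, so [CO3²⁻] = 0.02446 × 2.408 = 0.0589 mmol/kg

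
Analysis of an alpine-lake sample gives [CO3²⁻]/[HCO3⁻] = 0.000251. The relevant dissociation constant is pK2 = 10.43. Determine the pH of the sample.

pH = 6.83

From K2 = [H⁺][CO3²⁻]/[HCO3⁻]:  pH = pK2 + log₁₀([CO3²⁻]/[HCO3⁻])
log₁₀(0.000251) = -3.600
pH = 10.43 + (-3.600) = 6.83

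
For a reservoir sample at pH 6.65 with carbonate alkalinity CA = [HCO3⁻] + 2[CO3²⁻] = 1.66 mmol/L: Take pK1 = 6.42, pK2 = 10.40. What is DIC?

CA = [HCO3⁻] + 2[CO3²⁻] = (α₁ + 2α₂)·DIC
At pH 6.65: [H⁺]/K1 = 10^-0.23 = 0.58884, K2/[H⁺] = 10^-3.75 = 0.00017783
α₁ = 1/(1 + 0.58884 + 0.00017783) = 1/1.5890 = 0.6293; α₂ = α₁·K2/[H⁺] = 0.0001119
α₁ + 2α₂ = 0.6295
DIC = CA / (α₁ + 2α₂) = 1.66 / 0.6295 = 2.64 mmol/L

DIC = 2.64 mmol/L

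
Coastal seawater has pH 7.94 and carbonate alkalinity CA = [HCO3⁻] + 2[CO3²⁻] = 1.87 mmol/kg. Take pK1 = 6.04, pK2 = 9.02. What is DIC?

CA = [HCO3⁻] + 2[CO3²⁻] = (α₁ + 2α₂)·DIC
At pH 7.94: [H⁺]/K1 = 10^-1.90 = 0.012589, K2/[H⁺] = 10^-1.08 = 0.083176
α₁ = 1/(1 + 0.012589 + 0.083176) = 1/1.0958 = 0.9126; α₂ = α₁·K2/[H⁺] = 0.07591
α₁ + 2α₂ = 1.0644
DIC = CA / (α₁ + 2α₂) = 1.87 / 1.0644 = 1.76 mmol/kg

DIC = 1.76 mmol/kg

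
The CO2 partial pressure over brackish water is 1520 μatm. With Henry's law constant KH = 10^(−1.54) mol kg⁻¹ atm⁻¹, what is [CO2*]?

[CO2*] = 43.8 μmol/kg

KH = 10^(−1.54) = 2.884×10^-2 mol kg⁻¹ atm⁻¹
[CO2*] = KH · pCO2 = 2.884×10^-2 × 1520×10^-6 atm = 4.38×10^-5 mol/kg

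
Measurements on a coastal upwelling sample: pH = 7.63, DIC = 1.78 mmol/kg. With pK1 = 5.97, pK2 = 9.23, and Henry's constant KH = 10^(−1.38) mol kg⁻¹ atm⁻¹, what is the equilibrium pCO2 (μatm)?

α₀ = 1 / (1 + K1/[H⁺] + K1K2/[H⁺]²) = 1 / (1 + 10^+1.66 + 10^+0.06)
   = 1 / (1 + 45.709 + 1.1482) = 1/47.857 = 0.02090
[CO2*] = α₀ × DIC = 0.02090 × 1.78 = 0.03719 mmol/kg
pCO2 = [CO2*]/KH = 3.719×10^-5 / 4.169×10^-2 = 892 μatm

pCO2 = 892 μatm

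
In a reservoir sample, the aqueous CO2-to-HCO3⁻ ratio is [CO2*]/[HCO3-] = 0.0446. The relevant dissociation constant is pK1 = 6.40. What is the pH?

pH = 7.75

From K1 = [H⁺][HCO3-]/[CO2*]:  pH = pK1 − log₁₀([CO2*]/[HCO3-])
log₁₀(0.0446) = -1.351
pH = 6.40 − (-1.351) = 7.75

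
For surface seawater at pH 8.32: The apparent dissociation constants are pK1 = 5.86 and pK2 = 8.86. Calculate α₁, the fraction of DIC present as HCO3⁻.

α₁ = 0.774

α₁ = 1 / (1 + [H⁺]/K1 + K2/[H⁺]) = 1 / (1 + 10^-2.46 + 10^-0.54)
   = 1 / (1 + 0.0034674 + 0.28840) = 1/1.2919 = 0.7741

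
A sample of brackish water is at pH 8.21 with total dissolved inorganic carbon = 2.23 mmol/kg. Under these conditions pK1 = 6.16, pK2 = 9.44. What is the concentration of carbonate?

α₂ = 1 / (1 + [H⁺]/K2 + [H⁺]²/(K1K2)) = 1 / (1 + 10^+1.23 + 10^-0.82)
   = 1 / (1 + 16.982 + 0.15136) = 1/18.134 = 0.05515
[CO3²⁻] = α₂ × DIC = 0.05515 × 2.23 = 0.123 mmol/kg

[CO3²⁻] = 0.123 mmol/kg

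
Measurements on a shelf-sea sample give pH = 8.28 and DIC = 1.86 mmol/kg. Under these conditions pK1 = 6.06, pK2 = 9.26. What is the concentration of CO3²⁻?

[CO3²⁻] = 0.175 mmol/kg

α₂ = 1 / (1 + [H⁺]/K2 + [H⁺]²/(K1K2)) = 1 / (1 + 10^+0.98 + 10^-1.24)
   = 1 / (1 + 9.5499 + 0.057544) = 1/10.607 = 0.09427
[CO3²⁻] = α₂ × DIC = 0.09427 × 1.86 = 0.175 mmol/kg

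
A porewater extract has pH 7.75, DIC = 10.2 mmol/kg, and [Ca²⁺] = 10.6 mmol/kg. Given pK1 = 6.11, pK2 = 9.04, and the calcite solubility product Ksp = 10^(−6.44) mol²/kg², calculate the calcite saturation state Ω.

α₂ = 1 / (1 + [H⁺]/K2 + [H⁺]²/(K1K2)) = 1 / (1 + 10^+1.29 + 10^-0.35)
   = 1 / (1 + 19.498 + 0.44668) = 1/20.945 = 0.04774
[CO3²⁻] = α₂ × DIC = 0.04774 × 10.2 = 0.4870 mmol/kg
Ksp = 10^(−6.44) = 3.631×10^-7
Ω = [Ca²⁺][CO3²⁻]/Ksp = (10.6×10^-3)(4.870×10^-4) / 3.631×10^-7 = 14.2

Ω = 14.2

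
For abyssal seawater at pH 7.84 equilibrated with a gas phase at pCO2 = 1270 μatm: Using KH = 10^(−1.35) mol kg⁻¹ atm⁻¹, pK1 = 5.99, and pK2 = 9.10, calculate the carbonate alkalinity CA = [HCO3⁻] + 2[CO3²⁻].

CA = 4.46 mmol/kg

[CO2*] = KH · pCO2 = 10^(−1.35) × 1270×10^-6 = 5.673×10^-5 mol/kg
α₀ = 1/(1 + K1/[H⁺] + K1K2/[H⁺]²) = 1/(1 + 10^+1.85 + 10^+0.59) = 0.01321
DIC = [CO2*]/α₀ = 5.673×10^-5 / 0.01321 = 4.294 mmol/kg
CA = (α₁ + 2α₂)·DIC = (0.9354 + 2×0.05140) × 4.294 = 4.46 mmol/kg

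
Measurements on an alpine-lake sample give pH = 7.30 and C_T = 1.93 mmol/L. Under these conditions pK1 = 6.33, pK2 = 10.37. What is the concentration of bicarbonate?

α₁ = 1 / (1 + [H⁺]/K1 + K2/[H⁺]) = 1 / (1 + 10^-0.97 + 10^-3.07)
   = 1 / (1 + 0.10715 + 0.00085114) = 1/1.1080 = 0.9025
[HCO3⁻] = α₁ × DIC = 0.9025 × 1.93 = 1.74 mmol/L

[HCO3⁻] = 1.74 mmol/L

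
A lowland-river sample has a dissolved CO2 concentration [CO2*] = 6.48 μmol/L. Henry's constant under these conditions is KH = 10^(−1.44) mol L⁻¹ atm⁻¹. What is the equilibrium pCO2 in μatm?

KH = 10^(−1.44) = 3.631×10^-2 mol L⁻¹ atm⁻¹
pCO2 = [CO2*]/KH = 6.48×10^-6 / 3.631×10^-2 = 1.78×10^-4 atm = 178 μatm

pCO2 = 178 μatm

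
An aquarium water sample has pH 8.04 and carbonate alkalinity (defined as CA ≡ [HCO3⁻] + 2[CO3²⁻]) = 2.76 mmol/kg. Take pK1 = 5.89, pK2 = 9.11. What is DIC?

DIC = 2.58 mmol/kg

CA = [HCO3⁻] + 2[CO3²⁻] = (α₁ + 2α₂)·DIC
At pH 8.04: [H⁺]/K1 = 10^-2.15 = 0.0070795, K2/[H⁺] = 10^-1.07 = 0.085114
α₁ = 1/(1 + 0.0070795 + 0.085114) = 1/1.0922 = 0.9156; α₂ = α₁·K2/[H⁺] = 0.07793
α₁ + 2α₂ = 1.0714
DIC = CA / (α₁ + 2α₂) = 2.76 / 1.0714 = 2.58 mmol/kg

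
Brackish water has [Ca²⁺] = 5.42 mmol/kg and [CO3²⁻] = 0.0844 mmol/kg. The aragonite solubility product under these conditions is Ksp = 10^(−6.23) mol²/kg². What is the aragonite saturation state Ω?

Ksp = 10^(−6.23) = 5.888×10^-7
Ω = [Ca²⁺][CO3²⁻]/Ksp = (5.42×10^-3)(0.0844×10^-3) / 5.888×10^-7 = 0.777

Ω = 0.777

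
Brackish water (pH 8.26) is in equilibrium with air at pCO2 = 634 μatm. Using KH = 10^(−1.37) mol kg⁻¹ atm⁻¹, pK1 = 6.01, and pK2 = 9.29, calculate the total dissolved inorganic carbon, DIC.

[CO2*] = KH · pCO2 = 10^(−1.37) × 634×10^-6 = 2.705×10^-5 mol/kg
α₀ = 1/(1 + K1/[H⁺] + K1K2/[H⁺]²) = 1/(1 + 10^+2.25 + 10^+1.22) = 0.005117
DIC = [CO2*]/α₀ = 2.705×10^-5 / 0.005117 = 5.29 mmol/kg

DIC = 5.29 mmol/kg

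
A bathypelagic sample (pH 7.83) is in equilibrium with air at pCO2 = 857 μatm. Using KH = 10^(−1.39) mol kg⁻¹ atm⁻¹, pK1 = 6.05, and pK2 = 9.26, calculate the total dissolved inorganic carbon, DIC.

DIC = 2.22 mmol/kg

[CO2*] = KH · pCO2 = 10^(−1.39) × 857×10^-6 = 3.491×10^-5 mol/kg
α₀ = 1/(1 + K1/[H⁺] + K1K2/[H⁺]²) = 1/(1 + 10^+1.78 + 10^+0.35) = 0.01575
DIC = [CO2*]/α₀ = 3.491×10^-5 / 0.01575 = 2.22 mmol/kg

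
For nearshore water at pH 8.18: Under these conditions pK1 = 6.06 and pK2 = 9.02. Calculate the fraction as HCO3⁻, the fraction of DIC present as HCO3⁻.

α₁ = 0.868

α₁ = 1 / (1 + [H⁺]/K1 + K2/[H⁺]) = 1 / (1 + 10^-2.12 + 10^-0.84)
   = 1 / (1 + 0.0075858 + 0.14454) = 1/1.1521 = 0.8680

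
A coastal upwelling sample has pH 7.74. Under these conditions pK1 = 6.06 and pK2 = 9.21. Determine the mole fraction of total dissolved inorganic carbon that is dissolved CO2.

α₀ = 1 / (1 + K1/[H⁺] + K1K2/[H⁺]²) = 1 / (1 + 10^+1.68 + 10^+0.21)
   = 1 / (1 + 47.863 + 1.6218) = 1/50.485 = 0.01981

α₀ = 0.0198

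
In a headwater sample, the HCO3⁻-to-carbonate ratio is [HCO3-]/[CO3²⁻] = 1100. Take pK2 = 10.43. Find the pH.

pH = 7.39

From K2 = [H⁺][CO3²⁻]/[HCO3-]:  pH = pK2 − log₁₀([HCO3-]/[CO3²⁻])
log₁₀(1100) = +3.041
pH = 10.43 − (+3.041) = 7.39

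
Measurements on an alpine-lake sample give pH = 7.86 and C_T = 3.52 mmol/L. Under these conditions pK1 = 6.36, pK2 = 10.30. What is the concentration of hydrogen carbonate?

[HCO3⁻] = 3.40 mmol/L

α₁ = 1 / (1 + [H⁺]/K1 + K2/[H⁺]) = 1 / (1 + 10^-1.50 + 10^-2.44)
   = 1 / (1 + 0.031623 + 0.0036308) = 1/1.0353 = 0.9659
[HCO3⁻] = α₁ × DIC = 0.9659 × 3.52 = 3.40 mmol/L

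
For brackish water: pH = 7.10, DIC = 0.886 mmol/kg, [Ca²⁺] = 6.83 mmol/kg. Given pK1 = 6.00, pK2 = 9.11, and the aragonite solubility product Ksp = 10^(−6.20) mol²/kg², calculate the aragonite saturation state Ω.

Ω = 0.0860

α₂ = 1 / (1 + [H⁺]/K2 + [H⁺]²/(K1K2)) = 1 / (1 + 10^+2.01 + 10^+0.91)
   = 1 / (1 + 102.33 + 8.1283) = 1/111.46 = 0.008972
[CO3²⁻] = α₂ × DIC = 0.008972 × 0.886 = 0.007949 mmol/kg = 7.949 μmol/kg
Ksp = 10^(−6.20) = 6.310×10^-7
Ω = [Ca²⁺][CO3²⁻]/Ksp = (6.83×10^-3)(7.949×10^-6) / 6.310×10^-7 = 0.0860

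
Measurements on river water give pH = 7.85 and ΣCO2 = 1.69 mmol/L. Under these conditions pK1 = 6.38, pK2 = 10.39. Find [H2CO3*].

α₀ = 1 / (1 + K1/[H⁺] + K1K2/[H⁺]²) = 1 / (1 + 10^+1.47 + 10^-1.07)
   = 1 / (1 + 29.512 + 0.085114) = 1/30.597 = 0.03268
[CO2*] = α₀ × DIC = 0.03268 × 1.69 = 0.0552 mmol/L

[CO2*] = 0.0552 mmol/L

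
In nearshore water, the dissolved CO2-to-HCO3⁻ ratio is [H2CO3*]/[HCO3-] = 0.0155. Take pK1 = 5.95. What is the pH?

pH = 7.76

From K1 = [H⁺][HCO3-]/[H2CO3*]:  pH = pK1 − log₁₀([H2CO3*]/[HCO3-])
log₁₀(0.0155) = -1.810
pH = 5.95 − (-1.810) = 7.76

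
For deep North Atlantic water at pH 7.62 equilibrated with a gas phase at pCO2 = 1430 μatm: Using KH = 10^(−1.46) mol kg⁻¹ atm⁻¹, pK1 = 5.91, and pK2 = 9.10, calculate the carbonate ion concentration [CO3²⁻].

[CO3²⁻] = 0.0842 mmol/kg

[CO2*] = KH · pCO2 = 10^(−1.46) × 1430×10^-6 = 4.958×10^-5 mol/kg
α₀ = 1/(1 + K1/[H⁺] + K1K2/[H⁺]²) = 1/(1 + 10^+1.71 + 10^+0.23) = 0.01852
DIC = [CO2*]/α₀ = 4.958×10^-5 / 0.01852 = 2.677 mmol/kg
[CO3²⁻] = α₂·DIC; α₂ = 0.03146, so [CO3²⁻] = 0.03146 × 2.677 = 0.0842 mmol/kg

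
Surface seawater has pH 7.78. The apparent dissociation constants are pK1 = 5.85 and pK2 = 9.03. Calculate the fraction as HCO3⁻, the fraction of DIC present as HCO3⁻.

α₁ = 0.936

α₁ = 1 / (1 + [H⁺]/K1 + K2/[H⁺]) = 1 / (1 + 10^-1.93 + 10^-1.25)
   = 1 / (1 + 0.011749 + 0.056234) = 1/1.0680 = 0.9363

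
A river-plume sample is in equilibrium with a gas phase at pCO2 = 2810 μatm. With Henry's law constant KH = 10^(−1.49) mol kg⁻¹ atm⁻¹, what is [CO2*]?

KH = 10^(−1.49) = 3.236×10^-2 mol kg⁻¹ atm⁻¹
[CO2*] = KH · pCO2 = 3.236×10^-2 × 2810×10^-6 atm = 9.09×10^-5 mol/kg

[CO2*] = 90.9 μmol/kg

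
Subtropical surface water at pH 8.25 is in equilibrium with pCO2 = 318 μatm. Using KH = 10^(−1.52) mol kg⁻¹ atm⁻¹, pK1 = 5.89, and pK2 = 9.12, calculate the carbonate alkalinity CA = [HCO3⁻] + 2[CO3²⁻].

CA = 2.79 mmol/kg

[CO2*] = KH · pCO2 = 10^(−1.52) × 318×10^-6 = 9.603×10^-6 mol/kg
α₀ = 1/(1 + K1/[H⁺] + K1K2/[H⁺]²) = 1/(1 + 10^+2.36 + 10^+1.49) = 0.003832
DIC = [CO2*]/α₀ = 9.603×10^-6 / 0.003832 = 2.506 mmol/kg
CA = (α₁ + 2α₂)·DIC = (0.8778 + 2×0.1184) × 2.506 = 2.79 mmol/kg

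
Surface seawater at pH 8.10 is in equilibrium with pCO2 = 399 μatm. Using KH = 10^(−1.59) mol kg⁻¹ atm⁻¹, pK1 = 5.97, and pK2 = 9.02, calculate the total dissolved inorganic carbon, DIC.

[CO2*] = KH · pCO2 = 10^(−1.59) × 399×10^-6 = 1.026×10^-5 mol/kg
α₀ = 1/(1 + K1/[H⁺] + K1K2/[H⁺]²) = 1/(1 + 10^+2.13 + 10^+1.21) = 0.006574
DIC = [CO2*]/α₀ = 1.026×10^-5 / 0.006574 = 1.56 mmol/kg

DIC = 1.56 mmol/kg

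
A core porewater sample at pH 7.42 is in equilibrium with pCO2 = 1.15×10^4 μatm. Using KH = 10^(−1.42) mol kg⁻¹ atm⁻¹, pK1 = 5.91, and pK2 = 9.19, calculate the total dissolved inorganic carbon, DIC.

[CO2*] = KH · pCO2 = 10^(−1.42) × 1.15×10^4×10^-6 = 4.372×10^-4 mol/kg
α₀ = 1/(1 + K1/[H⁺] + K1K2/[H⁺]²) = 1/(1 + 10^+1.51 + 10^-0.26) = 0.02949
DIC = [CO2*]/α₀ = 4.372×10^-4 / 0.02949 = 14.8 mmol/kg

DIC = 14.8 mmol/kg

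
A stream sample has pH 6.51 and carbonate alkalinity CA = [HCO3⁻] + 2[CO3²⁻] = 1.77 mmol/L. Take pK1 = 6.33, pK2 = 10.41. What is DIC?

CA = [HCO3⁻] + 2[CO3²⁻] = (α₁ + 2α₂)·DIC
At pH 6.51: [H⁺]/K1 = 10^-0.18 = 0.66069, K2/[H⁺] = 10^-3.90 = 0.00012589
α₁ = 1/(1 + 0.66069 + 0.00012589) = 1/1.6608 = 0.6021; α₂ = α₁·K2/[H⁺] = 7.580×10^-5
α₁ + 2α₂ = 0.6023
DIC = CA / (α₁ + 2α₂) = 1.77 / 0.6023 = 2.94 mmol/L

DIC = 2.94 mmol/L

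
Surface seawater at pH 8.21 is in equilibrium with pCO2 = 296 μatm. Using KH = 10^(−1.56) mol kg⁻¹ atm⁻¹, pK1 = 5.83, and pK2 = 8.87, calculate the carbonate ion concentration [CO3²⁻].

[CO3²⁻] = 0.428 mmol/kg

[CO2*] = KH · pCO2 = 10^(−1.56) × 296×10^-6 = 8.153×10^-6 mol/kg
α₀ = 1/(1 + K1/[H⁺] + K1K2/[H⁺]²) = 1/(1 + 10^+2.38 + 10^+1.72) = 0.003409
DIC = [CO2*]/α₀ = 8.153×10^-6 / 0.003409 = 2.392 mmol/kg
[CO3²⁻] = α₂·DIC; α₂ = 0.1789, so [CO3²⁻] = 0.1789 × 2.392 = 0.428 mmol/kg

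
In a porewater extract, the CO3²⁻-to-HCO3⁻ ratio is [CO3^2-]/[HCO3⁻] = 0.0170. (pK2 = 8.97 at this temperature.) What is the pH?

pH = 7.20

From K2 = [H⁺][CO3^2-]/[HCO3⁻]:  pH = pK2 + log₁₀([CO3^2-]/[HCO3⁻])
log₁₀(0.0170) = -1.770
pH = 8.97 + (-1.770) = 7.20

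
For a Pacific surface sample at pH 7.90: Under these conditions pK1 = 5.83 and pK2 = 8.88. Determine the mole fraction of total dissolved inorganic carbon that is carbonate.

α₂ = 0.0941

α₂ = 1 / (1 + [H⁺]/K2 + [H⁺]²/(K1K2)) = 1 / (1 + 10^+0.98 + 10^-1.09)
   = 1 / (1 + 9.5499 + 0.081283) = 1/10.631 = 0.09406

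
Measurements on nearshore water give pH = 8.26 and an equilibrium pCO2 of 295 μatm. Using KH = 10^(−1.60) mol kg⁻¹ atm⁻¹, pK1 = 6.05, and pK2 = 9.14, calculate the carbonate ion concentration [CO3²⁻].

[CO3²⁻] = 0.158 mmol/kg

[CO2*] = KH · pCO2 = 10^(−1.60) × 295×10^-6 = 7.410×10^-6 mol/kg
α₀ = 1/(1 + K1/[H⁺] + K1K2/[H⁺]²) = 1/(1 + 10^+2.21 + 10^+1.33) = 0.005418
DIC = [CO2*]/α₀ = 7.410×10^-6 / 0.005418 = 1.368 mmol/kg
[CO3²⁻] = α₂·DIC; α₂ = 0.1158, so [CO3²⁻] = 0.1158 × 1.368 = 0.158 mmol/kg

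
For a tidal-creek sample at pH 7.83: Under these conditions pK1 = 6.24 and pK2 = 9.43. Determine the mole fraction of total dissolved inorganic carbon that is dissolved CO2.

α₀ = 0.0245

α₀ = 1 / (1 + K1/[H⁺] + K1K2/[H⁺]²) = 1 / (1 + 10^+1.59 + 10^-0.01)
   = 1 / (1 + 38.905 + 0.97724) = 1/40.882 = 0.02446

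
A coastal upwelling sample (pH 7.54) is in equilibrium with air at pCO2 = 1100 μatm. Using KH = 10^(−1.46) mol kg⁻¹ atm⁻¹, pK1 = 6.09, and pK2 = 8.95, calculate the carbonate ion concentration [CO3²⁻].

[CO2*] = KH · pCO2 = 10^(−1.46) × 1100×10^-6 = 3.814×10^-5 mol/kg
α₀ = 1/(1 + K1/[H⁺] + K1K2/[H⁺]²) = 1/(1 + 10^+1.45 + 10^+0.04) = 0.03302
DIC = [CO2*]/α₀ = 3.814×10^-5 / 0.03302 = 1.155 mmol/kg
[CO3²⁻] = α₂·DIC; α₂ = 0.03621, so [CO3²⁻] = 0.03621 × 1.155 = 0.0418 mmol/kg

[CO3²⁻] = 0.0418 mmol/kg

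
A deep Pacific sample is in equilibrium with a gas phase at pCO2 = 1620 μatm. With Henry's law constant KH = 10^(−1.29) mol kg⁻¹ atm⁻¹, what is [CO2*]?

[CO2*] = 83.1 μmol/kg

KH = 10^(−1.29) = 5.129×10^-2 mol kg⁻¹ atm⁻¹
[CO2*] = KH · pCO2 = 5.129×10^-2 × 1620×10^-6 atm = 8.31×10^-5 mol/kg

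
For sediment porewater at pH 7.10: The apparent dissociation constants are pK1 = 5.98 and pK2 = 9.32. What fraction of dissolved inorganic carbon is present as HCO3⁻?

α₁ = 0.924

α₁ = 1 / (1 + [H⁺]/K1 + K2/[H⁺]) = 1 / (1 + 10^-1.12 + 10^-2.22)
   = 1 / (1 + 0.075858 + 0.0060256) = 1/1.0819 = 0.9243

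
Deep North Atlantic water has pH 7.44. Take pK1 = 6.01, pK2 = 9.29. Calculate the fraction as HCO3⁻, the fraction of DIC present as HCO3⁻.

α₁ = 1 / (1 + [H⁺]/K1 + K2/[H⁺]) = 1 / (1 + 10^-1.43 + 10^-1.85)
   = 1 / (1 + 0.037154 + 0.014125) = 1/1.0513 = 0.9512

α₁ = 0.951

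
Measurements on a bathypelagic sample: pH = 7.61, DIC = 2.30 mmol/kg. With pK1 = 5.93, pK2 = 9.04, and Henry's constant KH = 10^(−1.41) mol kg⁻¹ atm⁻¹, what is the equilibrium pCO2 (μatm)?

pCO2 = 1170 μatm

α₀ = 1 / (1 + K1/[H⁺] + K1K2/[H⁺]²) = 1 / (1 + 10^+1.68 + 10^+0.25)
   = 1 / (1 + 47.863 + 1.7783) = 1/50.641 = 0.01975
[CO2*] = α₀ × DIC = 0.01975 × 2.30 = 0.04542 mmol/kg
pCO2 = [CO2*]/KH = 4.542×10^-5 / 3.890×10^-2 = 1170 μatm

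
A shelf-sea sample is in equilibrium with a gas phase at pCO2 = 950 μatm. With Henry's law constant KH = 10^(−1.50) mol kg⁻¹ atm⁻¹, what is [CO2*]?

[CO2*] = 30.0 μmol/kg

KH = 10^(−1.50) = 3.162×10^-2 mol kg⁻¹ atm⁻¹
[CO2*] = KH · pCO2 = 3.162×10^-2 × 950×10^-6 atm = 3.00×10^-5 mol/kg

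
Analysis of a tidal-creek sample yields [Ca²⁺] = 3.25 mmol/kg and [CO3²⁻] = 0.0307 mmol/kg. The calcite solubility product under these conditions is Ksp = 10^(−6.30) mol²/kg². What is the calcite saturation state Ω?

Ω = 0.199

Ksp = 10^(−6.30) = 5.012×10^-7
Ω = [Ca²⁺][CO3²⁻]/Ksp = (3.25×10^-3)(0.0307×10^-3) / 5.012×10^-7 = 0.199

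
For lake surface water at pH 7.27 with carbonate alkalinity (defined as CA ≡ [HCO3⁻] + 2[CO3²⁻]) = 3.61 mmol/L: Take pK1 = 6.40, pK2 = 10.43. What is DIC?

CA = [HCO3⁻] + 2[CO3²⁻] = (α₁ + 2α₂)·DIC
At pH 7.27: [H⁺]/K1 = 10^-0.87 = 0.13490, K2/[H⁺] = 10^-3.16 = 0.00069183
α₁ = 1/(1 + 0.13490 + 0.00069183) = 1/1.1356 = 0.8806; α₂ = α₁·K2/[H⁺] = 0.0006092
α₁ + 2α₂ = 0.8818
DIC = CA / (α₁ + 2α₂) = 3.61 / 0.8818 = 4.09 mmol/L

DIC = 4.09 mmol/L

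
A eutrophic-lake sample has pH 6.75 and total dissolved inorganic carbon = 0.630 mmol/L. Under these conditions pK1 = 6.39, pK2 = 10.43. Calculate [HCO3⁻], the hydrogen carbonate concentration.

[HCO3⁻] = 0.438 mmol/L

α₁ = 1 / (1 + [H⁺]/K1 + K2/[H⁺]) = 1 / (1 + 10^-0.36 + 10^-3.68)
   = 1 / (1 + 0.43652 + 0.00020893) = 1/1.4367 = 0.6960
[HCO3⁻] = α₁ × DIC = 0.6960 × 0.630 = 0.438 mmol/L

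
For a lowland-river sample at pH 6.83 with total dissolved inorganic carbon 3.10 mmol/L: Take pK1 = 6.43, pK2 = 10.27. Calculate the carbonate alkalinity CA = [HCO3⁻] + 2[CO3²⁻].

CA = 2.22 mmol/L

CA = [HCO3⁻] + 2[CO3²⁻] = (α₁ + 2α₂)·DIC
At pH 6.83: [H⁺]/K1 = 10^-0.40 = 0.39811, K2/[H⁺] = 10^-3.44 = 0.00036308
α₁ = 1/(1 + 0.39811 + 0.00036308) = 1/1.3985 = 0.7151; α₂ = α₁·K2/[H⁺] = 0.0002596
α₁ + 2α₂ = 0.7156
CA = 0.7156 × 3.10 = 2.22 mmol/L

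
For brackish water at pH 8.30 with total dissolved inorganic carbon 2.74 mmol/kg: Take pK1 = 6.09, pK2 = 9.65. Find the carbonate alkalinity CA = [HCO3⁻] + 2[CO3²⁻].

CA = [HCO3⁻] + 2[CO3²⁻] = (α₁ + 2α₂)·DIC
At pH 8.30: [H⁺]/K1 = 10^-2.21 = 0.0061660, K2/[H⁺] = 10^-1.35 = 0.044668
α₁ = 1/(1 + 0.0061660 + 0.044668) = 1/1.0508 = 0.9516; α₂ = α₁·K2/[H⁺] = 0.04251
α₁ + 2α₂ = 1.0366
CA = 1.0366 × 2.74 = 2.84 mmol/kg

CA = 2.84 mmol/kg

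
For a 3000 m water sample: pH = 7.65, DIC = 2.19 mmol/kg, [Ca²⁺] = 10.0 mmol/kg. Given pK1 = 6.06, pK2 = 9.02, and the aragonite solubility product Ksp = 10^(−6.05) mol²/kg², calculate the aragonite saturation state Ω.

α₂ = 1 / (1 + [H⁺]/K2 + [H⁺]²/(K1K2)) = 1 / (1 + 10^+1.37 + 10^-0.22)
   = 1 / (1 + 23.442 + 0.60256) = 1/25.045 = 0.03993
[CO3²⁻] = α₂ × DIC = 0.03993 × 2.19 = 0.08744 mmol/kg
Ksp = 10^(−6.05) = 8.913×10^-7
Ω = [Ca²⁺][CO3²⁻]/Ksp = (10.0×10^-3)(8.744×10^-5) / 8.913×10^-7 = 0.981

Ω = 0.981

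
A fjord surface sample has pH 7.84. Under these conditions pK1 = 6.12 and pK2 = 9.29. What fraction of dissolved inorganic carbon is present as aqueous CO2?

α₀ = 1 / (1 + K1/[H⁺] + K1K2/[H⁺]²) = 1 / (1 + 10^+1.72 + 10^+0.27)
   = 1 / (1 + 52.481 + 1.8621) = 1/55.343 = 0.01807

α₀ = 0.0181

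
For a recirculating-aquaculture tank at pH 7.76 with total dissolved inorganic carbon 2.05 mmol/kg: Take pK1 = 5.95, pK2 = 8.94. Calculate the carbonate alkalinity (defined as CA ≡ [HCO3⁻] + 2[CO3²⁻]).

CA = [HCO3⁻] + 2[CO3²⁻] = (α₁ + 2α₂)·DIC
At pH 7.76: [H⁺]/K1 = 10^-1.81 = 0.015488, K2/[H⁺] = 10^-1.18 = 0.066069
α₁ = 1/(1 + 0.015488 + 0.066069) = 1/1.0816 = 0.9246; α₂ = α₁·K2/[H⁺] = 0.06109
α₁ + 2α₂ = 1.0468
CA = 1.0468 × 2.05 = 2.15 mmol/kg

CA = 2.15 mmol/kg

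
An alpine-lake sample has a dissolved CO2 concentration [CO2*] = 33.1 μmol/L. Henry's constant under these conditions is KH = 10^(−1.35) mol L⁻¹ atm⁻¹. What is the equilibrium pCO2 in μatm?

KH = 10^(−1.35) = 4.467×10^-2 mol L⁻¹ atm⁻¹
pCO2 = [CO2*]/KH = 33.1×10^-6 / 4.467×10^-2 = 7.41×10^-4 atm = 741 μatm

pCO2 = 741 μatm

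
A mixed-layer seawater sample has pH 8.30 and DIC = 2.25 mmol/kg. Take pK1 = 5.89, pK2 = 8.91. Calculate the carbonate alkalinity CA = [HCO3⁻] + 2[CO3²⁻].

CA = 2.69 mmol/kg

CA = [HCO3⁻] + 2[CO3²⁻] = (α₁ + 2α₂)·DIC
At pH 8.30: [H⁺]/K1 = 10^-2.41 = 0.0038905, K2/[H⁺] = 10^-0.61 = 0.24547
α₁ = 1/(1 + 0.0038905 + 0.24547) = 1/1.2494 = 0.8004; α₂ = α₁·K2/[H⁺] = 0.1965
α₁ + 2α₂ = 1.1934
CA = 1.1934 × 2.25 = 2.69 mmol/kg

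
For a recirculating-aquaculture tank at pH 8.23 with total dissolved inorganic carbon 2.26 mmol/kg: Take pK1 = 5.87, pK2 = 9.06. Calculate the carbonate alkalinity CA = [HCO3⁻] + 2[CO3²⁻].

CA = [HCO3⁻] + 2[CO3²⁻] = (α₁ + 2α₂)·DIC
At pH 8.23: [H⁺]/K1 = 10^-2.36 = 0.0043652, K2/[H⁺] = 10^-0.83 = 0.14791
α₁ = 1/(1 + 0.0043652 + 0.14791) = 1/1.1523 = 0.8678; α₂ = α₁·K2/[H⁺] = 0.1284
α₁ + 2α₂ = 1.1246
CA = 1.1246 × 2.26 = 2.54 mmol/kg

CA = 2.54 mmol/kg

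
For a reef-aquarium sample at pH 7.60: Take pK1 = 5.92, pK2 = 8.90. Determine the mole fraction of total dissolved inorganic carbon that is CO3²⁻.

α₂ = 0.0468

α₂ = 1 / (1 + [H⁺]/K2 + [H⁺]²/(K1K2)) = 1 / (1 + 10^+1.30 + 10^-0.38)
   = 1 / (1 + 19.953 + 0.41687) = 1/21.369 = 0.04680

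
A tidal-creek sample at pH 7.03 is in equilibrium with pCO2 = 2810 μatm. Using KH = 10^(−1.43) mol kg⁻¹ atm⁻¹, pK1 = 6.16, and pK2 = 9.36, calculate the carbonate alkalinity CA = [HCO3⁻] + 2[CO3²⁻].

CA = 0.781 mmol/kg

[CO2*] = KH · pCO2 = 10^(−1.43) × 2810×10^-6 = 1.044×10^-4 mol/kg
α₀ = 1/(1 + K1/[H⁺] + K1K2/[H⁺]²) = 1/(1 + 10^+0.87 + 10^-1.46) = 0.1184
DIC = [CO2*]/α₀ = 1.044×10^-4 / 0.1184 = 0.8820 mmol/kg
CA = (α₁ + 2α₂)·DIC = (0.8775 + 2×0.004104) × 0.8820 = 0.781 mmol/kg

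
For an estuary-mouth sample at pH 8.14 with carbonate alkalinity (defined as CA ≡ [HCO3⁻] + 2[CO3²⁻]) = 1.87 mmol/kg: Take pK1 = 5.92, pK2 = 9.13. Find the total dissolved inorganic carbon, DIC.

CA = [HCO3⁻] + 2[CO3²⁻] = (α₁ + 2α₂)·DIC
At pH 8.14: [H⁺]/K1 = 10^-2.22 = 0.0060256, K2/[H⁺] = 10^-0.99 = 0.10233
α₁ = 1/(1 + 0.0060256 + 0.10233) = 1/1.1084 = 0.9022; α₂ = α₁·K2/[H⁺] = 0.09233
α₁ + 2α₂ = 1.0869
DIC = CA / (α₁ + 2α₂) = 1.87 / 1.0869 = 1.72 mmol/kg

DIC = 1.72 mmol/kg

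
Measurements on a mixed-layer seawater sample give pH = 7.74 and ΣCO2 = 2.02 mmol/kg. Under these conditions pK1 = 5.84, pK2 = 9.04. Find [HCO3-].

[HCO3⁻] = 1.90 mmol/kg

α₁ = 1 / (1 + [H⁺]/K1 + K2/[H⁺]) = 1 / (1 + 10^-1.90 + 10^-1.30)
   = 1 / (1 + 0.012589 + 0.050119) = 1/1.0627 = 0.9410
[HCO3⁻] = α₁ × DIC = 0.9410 × 2.02 = 1.90 mmol/kg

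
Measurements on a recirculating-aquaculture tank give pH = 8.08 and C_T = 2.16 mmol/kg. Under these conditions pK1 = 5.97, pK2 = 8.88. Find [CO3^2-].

[CO3²⁻] = 0.294 mmol/kg

α₂ = 1 / (1 + [H⁺]/K2 + [H⁺]²/(K1K2)) = 1 / (1 + 10^+0.80 + 10^-1.31)
   = 1 / (1 + 6.3096 + 0.048978) = 1/7.3586 = 0.1359
[CO3²⁻] = α₂ × DIC = 0.1359 × 2.16 = 0.294 mmol/kg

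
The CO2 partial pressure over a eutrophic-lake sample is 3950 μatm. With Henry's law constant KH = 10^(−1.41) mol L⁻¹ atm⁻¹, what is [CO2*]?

KH = 10^(−1.41) = 3.890×10^-2 mol L⁻¹ atm⁻¹
[CO2*] = KH · pCO2 = 3.890×10^-2 × 3950×10^-6 atm = 1.54×10^-4 mol/L

[CO2*] = 154 μmol/L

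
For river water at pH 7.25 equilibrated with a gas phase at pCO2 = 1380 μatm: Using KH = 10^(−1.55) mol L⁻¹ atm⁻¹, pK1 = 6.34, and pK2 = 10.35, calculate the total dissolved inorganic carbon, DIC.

DIC = 0.355 mmol/L

[CO2*] = KH · pCO2 = 10^(−1.55) × 1380×10^-6 = 3.889×10^-5 mol/L
α₀ = 1/(1 + K1/[H⁺] + K1K2/[H⁺]²) = 1/(1 + 10^+0.91 + 10^-2.19) = 0.1095
DIC = [CO2*]/α₀ = 3.889×10^-5 / 0.1095 = 0.355 mmol/L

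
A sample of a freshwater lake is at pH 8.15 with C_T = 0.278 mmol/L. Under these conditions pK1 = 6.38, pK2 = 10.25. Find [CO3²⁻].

[CO3²⁻] = 2.15 μmol/L

α₂ = 1 / (1 + [H⁺]/K2 + [H⁺]²/(K1K2)) = 1 / (1 + 10^+2.10 + 10^+0.33)
   = 1 / (1 + 125.89 + 2.1380) = 1/129.03 = 0.007750
[CO3²⁻] = α₂ × DIC = 0.007750 × 0.278 = 0.00215 mmol/L = 2.15 μmol/L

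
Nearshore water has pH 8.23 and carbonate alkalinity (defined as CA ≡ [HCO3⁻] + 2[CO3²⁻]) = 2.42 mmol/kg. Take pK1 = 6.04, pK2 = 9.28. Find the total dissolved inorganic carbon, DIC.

CA = [HCO3⁻] + 2[CO3²⁻] = (α₁ + 2α₂)·DIC
At pH 8.23: [H⁺]/K1 = 10^-2.19 = 0.0064565, K2/[H⁺] = 10^-1.05 = 0.089125
α₁ = 1/(1 + 0.0064565 + 0.089125) = 1/1.0956 = 0.9128; α₂ = α₁·K2/[H⁺] = 0.08135
α₁ + 2α₂ = 1.0755
DIC = CA / (α₁ + 2α₂) = 2.42 / 1.0755 = 2.25 mmol/kg

DIC = 2.25 mmol/kg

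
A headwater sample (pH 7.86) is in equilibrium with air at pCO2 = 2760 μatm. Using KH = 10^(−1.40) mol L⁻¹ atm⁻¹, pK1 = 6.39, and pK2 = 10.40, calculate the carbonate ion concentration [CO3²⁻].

[CO2*] = KH · pCO2 = 10^(−1.40) × 2760×10^-6 = 1.099×10^-4 mol/L
α₀ = 1/(1 + K1/[H⁺] + K1K2/[H⁺]²) = 1/(1 + 10^+1.47 + 10^-1.07) = 0.03268
DIC = [CO2*]/α₀ = 1.099×10^-4 / 0.03268 = 3.362 mmol/L
[CO3²⁻] = α₂·DIC; α₂ = 0.002782, so [CO3²⁻] = 0.002782 × 3.362 = 0.00935 mmol/L = 9.35 μmol/L

[CO3²⁻] = 9.35 μmol/L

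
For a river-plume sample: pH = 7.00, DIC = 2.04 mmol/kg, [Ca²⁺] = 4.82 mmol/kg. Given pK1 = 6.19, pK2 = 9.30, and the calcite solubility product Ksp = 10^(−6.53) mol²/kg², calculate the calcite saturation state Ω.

α₂ = 1 / (1 + [H⁺]/K2 + [H⁺]²/(K1K2)) = 1 / (1 + 10^+2.30 + 10^+1.49)
   = 1 / (1 + 199.53 + 30.903) = 1/231.43 = 0.004321
[CO3²⁻] = α₂ × DIC = 0.004321 × 2.04 = 0.008815 mmol/kg = 8.815 μmol/kg
Ksp = 10^(−6.53) = 2.951×10^-7
Ω = [Ca²⁺][CO3²⁻]/Ksp = (4.82×10^-3)(8.815×10^-6) / 2.951×10^-7 = 0.144

Ω = 0.144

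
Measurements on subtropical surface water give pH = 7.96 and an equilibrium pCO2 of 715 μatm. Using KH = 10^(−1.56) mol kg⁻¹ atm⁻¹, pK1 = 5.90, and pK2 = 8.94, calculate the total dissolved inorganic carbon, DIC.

DIC = 2.52 mmol/kg

[CO2*] = KH · pCO2 = 10^(−1.56) × 715×10^-6 = 1.969×10^-5 mol/kg
α₀ = 1/(1 + K1/[H⁺] + K1K2/[H⁺]²) = 1/(1 + 10^+2.06 + 10^+1.08) = 0.007822
DIC = [CO2*]/α₀ = 1.969×10^-5 / 0.007822 = 2.52 mmol/kg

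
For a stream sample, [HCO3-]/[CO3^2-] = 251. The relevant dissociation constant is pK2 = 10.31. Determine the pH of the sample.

pH = 7.91

From K2 = [H⁺][CO3^2-]/[HCO3-]:  pH = pK2 − log₁₀([HCO3-]/[CO3^2-])
log₁₀(251) = +2.400
pH = 10.31 − (+2.400) = 7.91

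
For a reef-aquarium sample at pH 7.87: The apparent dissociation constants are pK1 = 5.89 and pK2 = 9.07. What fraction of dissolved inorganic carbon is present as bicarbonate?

α₁ = 1 / (1 + [H⁺]/K1 + K2/[H⁺]) = 1 / (1 + 10^-1.98 + 10^-1.20)
   = 1 / (1 + 0.010471 + 0.063096) = 1/1.0736 = 0.9315

α₁ = 0.931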